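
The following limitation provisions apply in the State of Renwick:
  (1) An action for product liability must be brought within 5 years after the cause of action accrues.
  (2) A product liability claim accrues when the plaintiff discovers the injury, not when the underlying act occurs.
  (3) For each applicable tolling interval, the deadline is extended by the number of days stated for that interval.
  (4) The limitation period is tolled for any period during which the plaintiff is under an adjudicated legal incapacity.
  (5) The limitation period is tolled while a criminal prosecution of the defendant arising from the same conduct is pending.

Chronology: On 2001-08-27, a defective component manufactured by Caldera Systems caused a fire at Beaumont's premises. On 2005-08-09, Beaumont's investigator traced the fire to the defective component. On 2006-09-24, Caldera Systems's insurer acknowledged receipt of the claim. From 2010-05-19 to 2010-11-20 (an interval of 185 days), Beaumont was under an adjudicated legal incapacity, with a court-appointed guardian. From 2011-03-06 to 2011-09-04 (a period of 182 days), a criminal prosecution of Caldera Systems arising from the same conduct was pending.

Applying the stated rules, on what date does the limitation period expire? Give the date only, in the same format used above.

Accrual is tied to discovery, so the period began on 2005-08-09 rather than on 2001-08-27 when the act occurred.
The untolled deadline — 5 years after 2005-08-09 — is 2010-08-09.
Because the plaintiff's legal incapacity ran from 2010-05-19 to 2010-11-20, the deadline is extended by 185 days to 2011-02-10.
The pending criminal prosecution starting 2011-03-06 came too late — the period had run on 2011-02-10 — and so does not extend the deadline.
None of the other events listed affects the running of the period under the stated rules.

2011-02-10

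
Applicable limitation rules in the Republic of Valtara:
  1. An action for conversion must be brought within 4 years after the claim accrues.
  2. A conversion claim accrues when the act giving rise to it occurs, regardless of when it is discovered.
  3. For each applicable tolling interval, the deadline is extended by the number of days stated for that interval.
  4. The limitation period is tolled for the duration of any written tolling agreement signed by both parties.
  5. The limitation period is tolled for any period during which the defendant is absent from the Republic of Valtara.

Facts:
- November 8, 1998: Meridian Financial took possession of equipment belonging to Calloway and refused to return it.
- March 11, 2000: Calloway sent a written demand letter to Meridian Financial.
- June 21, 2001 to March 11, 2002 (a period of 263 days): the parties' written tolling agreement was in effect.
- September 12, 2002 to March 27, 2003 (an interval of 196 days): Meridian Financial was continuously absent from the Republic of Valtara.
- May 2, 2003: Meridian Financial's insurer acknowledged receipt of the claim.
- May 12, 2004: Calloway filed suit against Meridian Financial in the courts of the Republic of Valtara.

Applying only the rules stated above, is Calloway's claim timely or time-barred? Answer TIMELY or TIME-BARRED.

The claim accrued on November 8, 1998, when the wrongful act occurred.
4 years from November 8, 1998 is November 8, 2002.
Because the written tolling agreement ran from June 21, 2001 to March 11, 2002, the deadline is extended by 263 days to July 29, 2003.
The defendant's absence from the jurisdiction from September 12, 2002 to March 27, 2003 tolled the period for 196 days, extending the deadline to February 10, 2004.
Nothing else in the chronology tolls or restarts the period.
Filing on May 12, 2004 missed the February 10, 2004 deadline — the action is time-barred.

TIME-BARRED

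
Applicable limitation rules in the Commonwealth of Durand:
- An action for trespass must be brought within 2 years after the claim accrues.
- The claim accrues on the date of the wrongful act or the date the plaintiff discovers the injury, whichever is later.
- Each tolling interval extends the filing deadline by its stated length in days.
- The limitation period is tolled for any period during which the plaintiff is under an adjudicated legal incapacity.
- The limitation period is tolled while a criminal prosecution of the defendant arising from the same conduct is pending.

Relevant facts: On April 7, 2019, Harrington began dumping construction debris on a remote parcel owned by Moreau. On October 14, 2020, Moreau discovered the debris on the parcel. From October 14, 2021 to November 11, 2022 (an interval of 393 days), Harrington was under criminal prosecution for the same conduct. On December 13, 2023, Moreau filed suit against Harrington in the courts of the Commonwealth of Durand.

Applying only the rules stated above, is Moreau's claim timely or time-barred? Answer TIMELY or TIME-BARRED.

TIME-BARRED

Taking the later of the act (April 7, 2019) and discovery (October 14, 2020), the claim accrued on October 14, 2020.
Adding the 2 years base period to October 14, 2020 gives a deadline of October 14, 2022, before any tolling.
The pending criminal prosecution from October 14, 2021 to November 11, 2022 tolled the period for 393 days, extending the deadline to November 11, 2023.
Moreau filed on December 13, 2023, after the November 11, 2023 deadline, so the action is time-barred.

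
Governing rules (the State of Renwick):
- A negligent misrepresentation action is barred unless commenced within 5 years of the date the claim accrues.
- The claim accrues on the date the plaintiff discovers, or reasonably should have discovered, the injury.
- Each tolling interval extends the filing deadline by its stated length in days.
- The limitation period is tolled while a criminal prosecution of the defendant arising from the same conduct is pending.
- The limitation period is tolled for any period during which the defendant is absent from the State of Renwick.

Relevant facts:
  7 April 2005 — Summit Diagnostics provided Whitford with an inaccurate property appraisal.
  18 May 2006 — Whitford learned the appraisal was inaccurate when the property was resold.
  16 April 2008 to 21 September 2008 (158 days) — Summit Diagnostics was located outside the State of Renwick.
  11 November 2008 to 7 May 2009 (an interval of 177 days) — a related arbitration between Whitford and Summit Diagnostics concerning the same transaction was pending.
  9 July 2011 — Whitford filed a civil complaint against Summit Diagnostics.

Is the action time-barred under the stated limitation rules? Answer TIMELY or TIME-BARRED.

TIMELY

The claim did not accrue until Whitford discovered the injury on 18 May 2006; the 7 April 2005 act date does not start the clock under the stated rule.
Adding the 5 years base period to 18 May 2006 gives a deadline of 18 May 2011, before any tolling.
The defendant's absence from the jurisdiction from 16 April 2008 to 21 September 2008 tolled the period for 158 days, extending the deadline to 23 October 2011.
The pending related arbitration from 11 November 2008 to 7 May 2009 does not toll the period, because no stated rule makes a pending arbitration a tolling event.
Filing on 9 July 2011 beat the 23 October 2011 deadline — the action is timely.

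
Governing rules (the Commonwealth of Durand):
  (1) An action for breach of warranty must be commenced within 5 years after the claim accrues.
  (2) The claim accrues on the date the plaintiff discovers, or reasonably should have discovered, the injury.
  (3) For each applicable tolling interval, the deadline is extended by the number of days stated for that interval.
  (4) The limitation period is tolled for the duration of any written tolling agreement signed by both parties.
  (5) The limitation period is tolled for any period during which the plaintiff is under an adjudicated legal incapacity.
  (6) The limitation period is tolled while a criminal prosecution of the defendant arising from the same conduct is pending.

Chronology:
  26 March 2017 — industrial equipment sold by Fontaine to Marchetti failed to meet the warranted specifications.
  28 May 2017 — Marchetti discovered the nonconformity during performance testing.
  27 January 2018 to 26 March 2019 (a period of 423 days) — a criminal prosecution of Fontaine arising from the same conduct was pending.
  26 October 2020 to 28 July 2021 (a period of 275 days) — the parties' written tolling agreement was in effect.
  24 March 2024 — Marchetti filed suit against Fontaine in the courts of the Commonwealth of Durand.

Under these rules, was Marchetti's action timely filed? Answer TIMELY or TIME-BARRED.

TIMELY

Accrual is tied to discovery, so the period began on 28 May 2017 rather than on 26 March 2017 when the act occurred.
5 years from 28 May 2017 is 28 May 2022.
The pending criminal prosecution from 27 January 2018 to 26 March 2019 tolled the period for 423 days, extending the deadline to 25 July 2023.
Because the written tolling agreement ran from 26 October 2020 to 28 July 2021, the deadline is extended by 275 days to 25 April 2024.
The 24 March 2024 filing precedes the 25 April 2024 deadline; the claim is timely.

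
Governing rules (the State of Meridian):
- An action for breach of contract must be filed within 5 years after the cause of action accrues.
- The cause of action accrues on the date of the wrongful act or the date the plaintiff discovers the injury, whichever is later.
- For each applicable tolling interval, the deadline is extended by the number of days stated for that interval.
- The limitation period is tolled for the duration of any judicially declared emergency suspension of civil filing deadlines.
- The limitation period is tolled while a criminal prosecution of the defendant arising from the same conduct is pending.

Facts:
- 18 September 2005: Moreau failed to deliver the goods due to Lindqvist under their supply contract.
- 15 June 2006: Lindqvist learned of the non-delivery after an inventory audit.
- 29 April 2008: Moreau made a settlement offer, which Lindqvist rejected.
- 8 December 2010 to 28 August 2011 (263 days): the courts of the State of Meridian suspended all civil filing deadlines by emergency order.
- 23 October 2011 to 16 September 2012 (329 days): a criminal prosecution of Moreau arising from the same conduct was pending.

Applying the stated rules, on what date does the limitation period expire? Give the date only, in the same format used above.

27 January 2013

Because discovery on 15 June 2006 post-dates the 18 September 2005 act, accrual under the later-of rule falls on 15 June 2006.
Adding the 5 years base period to 15 June 2006 gives a deadline of 15 June 2011, before any tolling.
The emergency suspension of filing deadlines from 8 December 2010 to 28 August 2011 tolled the period for 263 days, extending the deadline to 4 March 2012.
Because the pending criminal prosecution ran from 23 October 2011 to 16 September 2012, the deadline is extended by 329 days to 27 January 2013.
The other events in the timeline have no effect on the limitation period under the stated rules.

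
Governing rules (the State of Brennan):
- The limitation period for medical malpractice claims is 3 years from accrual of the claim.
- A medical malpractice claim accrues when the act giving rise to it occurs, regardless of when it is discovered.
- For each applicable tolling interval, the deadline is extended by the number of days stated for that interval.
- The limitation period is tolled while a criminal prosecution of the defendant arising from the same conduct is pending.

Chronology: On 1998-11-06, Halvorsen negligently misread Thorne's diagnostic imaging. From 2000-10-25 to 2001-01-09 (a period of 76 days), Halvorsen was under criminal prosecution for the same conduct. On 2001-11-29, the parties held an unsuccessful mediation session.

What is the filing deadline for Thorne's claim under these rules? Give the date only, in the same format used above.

2002-01-21

The claim accrued on 1998-11-06, when the wrongful act occurred.
The untolled deadline — 3 years after 1998-11-06 — is 2001-11-06.
Because the pending criminal prosecution ran from 2000-10-25 to 2001-01-09, the deadline is extended by 76 days to 2002-01-21.
Nothing else in the chronology tolls or restarts the period.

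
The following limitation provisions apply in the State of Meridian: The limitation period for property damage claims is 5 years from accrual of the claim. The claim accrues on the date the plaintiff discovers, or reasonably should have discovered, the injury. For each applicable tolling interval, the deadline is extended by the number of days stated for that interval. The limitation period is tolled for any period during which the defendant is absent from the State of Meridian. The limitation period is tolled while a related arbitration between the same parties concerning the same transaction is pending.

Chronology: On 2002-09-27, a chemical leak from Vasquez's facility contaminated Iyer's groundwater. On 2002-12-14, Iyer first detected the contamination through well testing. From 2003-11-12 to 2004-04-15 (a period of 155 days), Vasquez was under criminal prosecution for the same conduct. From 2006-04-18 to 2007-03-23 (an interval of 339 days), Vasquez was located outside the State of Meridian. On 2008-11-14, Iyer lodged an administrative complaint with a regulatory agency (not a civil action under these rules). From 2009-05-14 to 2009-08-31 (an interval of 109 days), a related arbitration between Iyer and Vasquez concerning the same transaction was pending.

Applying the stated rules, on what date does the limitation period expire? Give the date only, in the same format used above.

2008-11-17

Accrual is tied to discovery, so the period began on 2002-12-14 rather than on 2002-09-27 when the act occurred.
5 years from 2002-12-14 is 2007-12-14.
The defendant's absence from the jurisdiction from 2006-04-18 to 2007-03-23 tolled the period for 339 days, extending the deadline to 2008-11-17.
The pending related arbitration from 2009-05-14 to 2009-08-31 began after the period had already run on 2008-11-17, so it has no tolling effect.
No stated provision tolls the period for a criminal prosecution, so the interval from 2003-11-12 to 2004-04-15 has no effect on the deadline.
None of the other events listed affects the running of the period under the stated rules.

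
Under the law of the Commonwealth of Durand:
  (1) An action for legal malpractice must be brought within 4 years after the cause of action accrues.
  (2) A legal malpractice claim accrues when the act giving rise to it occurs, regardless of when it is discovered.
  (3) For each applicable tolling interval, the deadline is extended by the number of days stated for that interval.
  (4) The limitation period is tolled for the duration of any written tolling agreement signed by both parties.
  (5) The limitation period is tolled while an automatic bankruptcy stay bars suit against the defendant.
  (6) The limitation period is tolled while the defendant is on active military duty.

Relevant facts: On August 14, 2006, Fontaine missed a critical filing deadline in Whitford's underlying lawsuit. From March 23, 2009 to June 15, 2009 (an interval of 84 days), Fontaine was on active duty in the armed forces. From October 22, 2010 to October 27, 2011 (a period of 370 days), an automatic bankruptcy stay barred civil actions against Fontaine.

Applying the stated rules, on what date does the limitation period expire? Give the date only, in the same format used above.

The claim accrued on August 14, 2006, when the wrongful act occurred.
The untolled deadline — 4 years after August 14, 2006 — is August 14, 2010.
Because the defendant's active military service ran from March 23, 2009 to June 15, 2009, the deadline is extended by 84 days to November 6, 2010.
Because the automatic bankruptcy stay ran from October 22, 2010 to October 27, 2011, the deadline is extended by 370 days to November 11, 2011.

November 11, 2011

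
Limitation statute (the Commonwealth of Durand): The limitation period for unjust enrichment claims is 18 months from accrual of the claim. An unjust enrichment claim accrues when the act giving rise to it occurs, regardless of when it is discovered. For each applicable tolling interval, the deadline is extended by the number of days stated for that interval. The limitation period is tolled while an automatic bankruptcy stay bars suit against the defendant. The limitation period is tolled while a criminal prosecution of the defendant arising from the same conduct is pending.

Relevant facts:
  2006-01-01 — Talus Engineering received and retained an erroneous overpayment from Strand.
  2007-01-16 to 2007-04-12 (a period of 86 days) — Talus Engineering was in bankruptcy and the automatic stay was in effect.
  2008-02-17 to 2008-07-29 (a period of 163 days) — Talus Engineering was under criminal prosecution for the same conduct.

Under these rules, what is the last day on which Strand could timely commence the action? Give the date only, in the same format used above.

The claim accrued on 2006-01-01, when the wrongful act occurred.
Adding the 18 months base period to 2006-01-01 gives a deadline of 2007-07-01, before any tolling.
Because the automatic bankruptcy stay ran from 2007-01-16 to 2007-04-12, the deadline is extended by 86 days to 2007-09-25.
The pending criminal prosecution starting 2008-02-17 came too late — the period had run on 2007-09-25 — and so does not extend the deadline.

2007-09-25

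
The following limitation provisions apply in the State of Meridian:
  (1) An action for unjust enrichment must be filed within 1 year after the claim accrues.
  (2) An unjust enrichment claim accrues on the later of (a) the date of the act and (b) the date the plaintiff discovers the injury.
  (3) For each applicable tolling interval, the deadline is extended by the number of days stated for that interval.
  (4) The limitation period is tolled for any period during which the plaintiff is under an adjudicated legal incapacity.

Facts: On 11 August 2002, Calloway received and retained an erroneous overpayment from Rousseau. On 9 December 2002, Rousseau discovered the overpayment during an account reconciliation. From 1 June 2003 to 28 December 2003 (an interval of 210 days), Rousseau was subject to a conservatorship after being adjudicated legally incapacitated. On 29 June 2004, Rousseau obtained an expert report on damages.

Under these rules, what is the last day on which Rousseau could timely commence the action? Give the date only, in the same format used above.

Taking the later of the act (11 August 2002) and discovery (9 December 2002), the claim accrued on 9 December 2002.
The untolled deadline — 1 year after 9 December 2002 — is 9 December 2003.
Because the plaintiff's legal incapacity ran from 1 June 2003 to 28 December 2003, the deadline is extended by 210 days to 6 July 2004.
Nothing else in the chronology tolls or restarts the period.

6 July 2004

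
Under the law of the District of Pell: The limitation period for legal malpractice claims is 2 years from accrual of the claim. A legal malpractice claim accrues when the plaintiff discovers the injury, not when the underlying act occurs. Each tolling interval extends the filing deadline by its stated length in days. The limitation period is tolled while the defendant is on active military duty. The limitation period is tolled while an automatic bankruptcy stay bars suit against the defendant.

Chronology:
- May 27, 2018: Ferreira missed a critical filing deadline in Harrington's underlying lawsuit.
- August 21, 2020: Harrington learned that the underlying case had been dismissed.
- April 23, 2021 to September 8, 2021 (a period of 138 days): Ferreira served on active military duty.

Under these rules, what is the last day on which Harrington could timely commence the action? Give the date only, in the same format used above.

January 6, 2023

Under the discovery rule, the claim accrued on August 21, 2020, when Harrington discovered the injury — not on the May 27, 2018 date of the underlying act.
2 years from August 21, 2020 is August 21, 2022.
The period was tolled for 138 days by the defendant's active military service (April 23, 2021 to September 8, 2021), pushing the deadline to January 6, 2023.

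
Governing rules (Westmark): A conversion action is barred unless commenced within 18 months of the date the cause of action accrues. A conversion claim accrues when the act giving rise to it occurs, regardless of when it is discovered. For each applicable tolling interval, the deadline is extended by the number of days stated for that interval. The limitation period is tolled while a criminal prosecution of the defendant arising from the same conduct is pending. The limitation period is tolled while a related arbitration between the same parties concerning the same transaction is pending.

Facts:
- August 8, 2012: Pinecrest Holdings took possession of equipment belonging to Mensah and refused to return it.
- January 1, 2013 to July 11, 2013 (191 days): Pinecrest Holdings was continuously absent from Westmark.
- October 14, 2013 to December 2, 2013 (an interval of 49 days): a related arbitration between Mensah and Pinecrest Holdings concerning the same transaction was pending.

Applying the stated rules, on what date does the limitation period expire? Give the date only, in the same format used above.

March 29, 2014

The cause of action accrued on August 8, 2012, the date of the act.
The untolled deadline — 18 months after August 8, 2012 — is February 8, 2014.
The period was tolled for 49 days by the pending related arbitration (October 14, 2013 to December 2, 2013), pushing the deadline to March 29, 2014.
Although the defendant's absence ran from January 1, 2013 to July 11, 2013, the stated rules do not make that a tolling event, so it is disregarded.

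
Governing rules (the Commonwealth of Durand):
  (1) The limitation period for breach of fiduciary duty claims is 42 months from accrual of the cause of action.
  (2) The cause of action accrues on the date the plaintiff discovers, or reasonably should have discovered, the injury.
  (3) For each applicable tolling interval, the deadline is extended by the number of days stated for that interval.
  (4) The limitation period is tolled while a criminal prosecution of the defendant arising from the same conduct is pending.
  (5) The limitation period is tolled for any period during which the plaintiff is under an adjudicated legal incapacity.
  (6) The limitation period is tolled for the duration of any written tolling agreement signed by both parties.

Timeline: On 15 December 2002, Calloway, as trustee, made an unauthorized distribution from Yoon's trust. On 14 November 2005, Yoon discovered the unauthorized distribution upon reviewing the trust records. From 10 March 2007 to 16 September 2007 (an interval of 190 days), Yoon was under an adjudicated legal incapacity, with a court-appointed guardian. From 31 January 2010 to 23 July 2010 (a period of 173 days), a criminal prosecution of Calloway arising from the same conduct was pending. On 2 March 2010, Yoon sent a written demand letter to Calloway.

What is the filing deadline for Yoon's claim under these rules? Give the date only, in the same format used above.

20 November 2009

Under the discovery rule, the claim accrued on 14 November 2005, when Yoon discovered the injury — not on the 15 December 2002 date of the underlying act.
The untolled deadline — 42 months after 14 November 2005 — is 14 May 2009.
The period was tolled for 190 days by the plaintiff's legal incapacity (10 March 2007 to 16 September 2007), pushing the deadline to 20 November 2009.
The pending criminal prosecution starting 31 January 2010 came too late — the period had run on 20 November 2009 — and so does not extend the deadline.
The other events in the timeline have no effect on the limitation period under the stated rules.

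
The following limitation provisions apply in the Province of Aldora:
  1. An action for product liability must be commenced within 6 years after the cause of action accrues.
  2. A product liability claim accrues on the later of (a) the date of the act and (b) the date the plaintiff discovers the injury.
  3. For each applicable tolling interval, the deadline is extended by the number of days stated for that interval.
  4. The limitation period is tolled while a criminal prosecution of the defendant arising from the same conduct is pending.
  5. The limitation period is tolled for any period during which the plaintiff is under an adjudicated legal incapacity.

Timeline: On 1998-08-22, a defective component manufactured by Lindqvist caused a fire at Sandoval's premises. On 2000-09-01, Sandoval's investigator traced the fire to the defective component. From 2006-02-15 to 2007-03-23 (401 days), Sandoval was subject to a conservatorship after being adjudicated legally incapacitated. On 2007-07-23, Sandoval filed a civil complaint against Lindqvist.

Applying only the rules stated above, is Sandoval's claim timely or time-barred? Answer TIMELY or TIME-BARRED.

TIMELY

Because discovery on 2000-09-01 post-dates the 1998-08-22 act, accrual under the later-of rule falls on 2000-09-01.
The untolled deadline — 6 years after 2000-09-01 — is 2006-09-01.
The period was tolled for 401 days by the plaintiff's legal incapacity (2006-02-15 to 2007-03-23), pushing the deadline to 2007-10-07.
The 2007-07-23 filing precedes the 2007-10-07 deadline; the claim is timely.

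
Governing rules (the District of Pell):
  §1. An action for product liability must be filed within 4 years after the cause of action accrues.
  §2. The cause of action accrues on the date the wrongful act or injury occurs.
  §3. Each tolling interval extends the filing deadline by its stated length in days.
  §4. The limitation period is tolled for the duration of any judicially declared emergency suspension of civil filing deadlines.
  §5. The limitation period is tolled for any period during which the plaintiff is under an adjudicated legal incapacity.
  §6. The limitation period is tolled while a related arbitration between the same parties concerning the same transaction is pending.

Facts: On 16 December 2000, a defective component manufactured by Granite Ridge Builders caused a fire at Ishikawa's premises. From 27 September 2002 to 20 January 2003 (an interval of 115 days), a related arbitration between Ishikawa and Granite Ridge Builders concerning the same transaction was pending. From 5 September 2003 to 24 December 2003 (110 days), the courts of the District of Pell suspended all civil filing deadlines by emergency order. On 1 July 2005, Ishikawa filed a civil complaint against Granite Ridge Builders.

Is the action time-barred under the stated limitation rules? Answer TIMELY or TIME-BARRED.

The limitation period began to run on 16 December 2000.
The untolled deadline — 4 years after 16 December 2000 — is 16 December 2004.
The period was tolled for 115 days by the pending related arbitration (27 September 2002 to 20 January 2003), pushing the deadline to 10 April 2005.
The period was tolled for 110 days by the emergency suspension of filing deadlines (5 September 2003 to 24 December 2003), pushing the deadline to 29 July 2005.
Filing on 1 July 2005 beat the 29 July 2005 deadline — the action is timely.

TIMELY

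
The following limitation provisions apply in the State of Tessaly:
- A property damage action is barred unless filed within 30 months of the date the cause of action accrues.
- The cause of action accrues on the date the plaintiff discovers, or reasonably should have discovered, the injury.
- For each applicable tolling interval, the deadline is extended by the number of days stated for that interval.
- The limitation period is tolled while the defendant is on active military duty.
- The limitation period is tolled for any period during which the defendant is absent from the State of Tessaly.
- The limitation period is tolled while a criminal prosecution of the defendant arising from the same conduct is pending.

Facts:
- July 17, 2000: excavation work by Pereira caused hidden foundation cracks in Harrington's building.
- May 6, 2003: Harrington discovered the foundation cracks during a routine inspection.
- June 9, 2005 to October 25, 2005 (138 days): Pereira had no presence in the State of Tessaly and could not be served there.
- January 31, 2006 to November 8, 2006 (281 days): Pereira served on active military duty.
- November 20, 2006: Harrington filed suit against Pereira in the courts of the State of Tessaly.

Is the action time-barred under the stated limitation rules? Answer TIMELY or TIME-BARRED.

Under the discovery rule, the claim accrued on May 6, 2003, when Harrington discovered the injury — not on the July 17, 2000 date of the underlying act.
The untolled deadline — 30 months after May 6, 2003 — is November 6, 2005.
The defendant's absence from the jurisdiction from June 9, 2005 to October 25, 2005 tolled the period for 138 days, extending the deadline to March 24, 2006.
The defendant's active military service from January 31, 2006 to November 8, 2006 tolled the period for 281 days, extending the deadline to December 30, 2006.
Harrington filed on November 20, 2006, before the December 30, 2006 deadline, so the action is timely.

TIMELY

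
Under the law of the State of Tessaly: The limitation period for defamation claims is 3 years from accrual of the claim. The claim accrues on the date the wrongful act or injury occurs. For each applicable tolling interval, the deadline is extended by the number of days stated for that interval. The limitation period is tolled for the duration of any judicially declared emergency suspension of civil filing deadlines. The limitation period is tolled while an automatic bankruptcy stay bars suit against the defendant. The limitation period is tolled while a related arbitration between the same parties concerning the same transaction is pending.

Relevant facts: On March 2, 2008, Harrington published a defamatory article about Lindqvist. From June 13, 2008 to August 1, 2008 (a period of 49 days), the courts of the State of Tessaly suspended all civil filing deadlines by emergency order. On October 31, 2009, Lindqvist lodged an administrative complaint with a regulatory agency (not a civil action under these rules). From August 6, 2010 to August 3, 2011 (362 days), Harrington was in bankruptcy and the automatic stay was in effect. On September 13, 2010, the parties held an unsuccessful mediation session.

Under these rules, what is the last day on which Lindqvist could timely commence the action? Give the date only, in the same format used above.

April 16, 2012

The limitation period began to run on March 2, 2008.
Adding the 3 years base period to March 2, 2008 gives a deadline of March 2, 2011, before any tolling.
The emergency suspension of filing deadlines from June 13, 2008 to August 1, 2008 tolled the period for 49 days, extending the deadline to April 20, 2011.
Because the automatic bankruptcy stay ran from August 6, 2010 to August 3, 2011, the deadline is extended by 362 days to April 16, 2012.
Nothing else in the chronology tolls or restarts the period.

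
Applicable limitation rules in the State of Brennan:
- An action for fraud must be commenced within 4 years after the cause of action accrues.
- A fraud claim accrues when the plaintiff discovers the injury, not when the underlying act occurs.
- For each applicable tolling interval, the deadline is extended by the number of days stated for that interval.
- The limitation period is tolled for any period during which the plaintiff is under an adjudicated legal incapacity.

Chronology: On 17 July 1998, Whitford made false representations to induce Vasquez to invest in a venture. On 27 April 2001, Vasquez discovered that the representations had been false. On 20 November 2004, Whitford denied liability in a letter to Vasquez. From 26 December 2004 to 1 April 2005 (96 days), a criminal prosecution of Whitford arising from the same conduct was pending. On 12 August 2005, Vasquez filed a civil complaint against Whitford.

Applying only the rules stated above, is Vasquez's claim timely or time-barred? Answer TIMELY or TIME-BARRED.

TIME-BARRED

Under the discovery rule, the claim accrued on 27 April 2001, when Vasquez discovered the injury — not on the 17 July 1998 date of the underlying act.
4 years from 27 April 2001 is 27 April 2005.
No stated provision tolls the period for a criminal prosecution, so the interval from 26 December 2004 to 1 April 2005 has no effect on the deadline.
Nothing else in the chronology tolls or restarts the period.
Filing on 12 August 2005 missed the 27 April 2005 deadline — the action is time-barred.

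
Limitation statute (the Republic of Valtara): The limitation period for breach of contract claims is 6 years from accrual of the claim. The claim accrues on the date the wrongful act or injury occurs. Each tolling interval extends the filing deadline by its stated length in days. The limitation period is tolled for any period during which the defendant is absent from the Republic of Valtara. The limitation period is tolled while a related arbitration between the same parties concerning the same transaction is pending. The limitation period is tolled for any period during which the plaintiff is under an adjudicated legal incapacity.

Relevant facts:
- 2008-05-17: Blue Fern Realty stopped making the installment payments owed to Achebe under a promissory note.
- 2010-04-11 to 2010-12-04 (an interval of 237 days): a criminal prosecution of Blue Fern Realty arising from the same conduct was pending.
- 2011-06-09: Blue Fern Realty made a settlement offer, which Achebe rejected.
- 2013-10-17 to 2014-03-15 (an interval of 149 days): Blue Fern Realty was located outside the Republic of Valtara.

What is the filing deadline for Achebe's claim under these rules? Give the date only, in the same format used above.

The limitation period began to run on 2008-05-17.
Adding the 6 years base period to 2008-05-17 gives a deadline of 2014-05-17, before any tolling.
The period was tolled for 149 days by the defendant's absence from the jurisdiction (2013-10-17 to 2014-03-15), pushing the deadline to 2014-10-13.
Although a criminal prosecution ran from 2010-04-11 to 2010-12-04, the stated rules do not make that a tolling event, so it is disregarded.
The other events in the timeline have no effect on the limitation period under the stated rules.

2014-10-13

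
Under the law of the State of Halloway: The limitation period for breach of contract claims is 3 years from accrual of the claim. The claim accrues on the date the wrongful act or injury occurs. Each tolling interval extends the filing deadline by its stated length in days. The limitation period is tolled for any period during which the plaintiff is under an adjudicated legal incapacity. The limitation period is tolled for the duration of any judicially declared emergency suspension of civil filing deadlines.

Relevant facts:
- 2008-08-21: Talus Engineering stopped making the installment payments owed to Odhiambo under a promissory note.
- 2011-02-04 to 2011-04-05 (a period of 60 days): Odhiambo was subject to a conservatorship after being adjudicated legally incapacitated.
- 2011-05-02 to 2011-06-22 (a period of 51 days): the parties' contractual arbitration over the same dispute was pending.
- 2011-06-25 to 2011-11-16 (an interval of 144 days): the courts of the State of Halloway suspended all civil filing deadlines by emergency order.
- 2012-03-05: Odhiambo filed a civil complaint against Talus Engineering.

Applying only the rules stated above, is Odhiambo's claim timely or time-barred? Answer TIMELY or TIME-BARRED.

The claim accrued on 2008-08-21, the date of the act.
3 years from 2008-08-21 is 2011-08-21.
The plaintiff's legal incapacity from 2011-02-04 to 2011-04-05 tolled the period for 60 days, extending the deadline to 2011-10-20.
The emergency suspension of filing deadlines from 2011-06-25 to 2011-11-16 tolled the period for 144 days, extending the deadline to 2012-03-12.
No stated provision tolls the period for a pending arbitration, so the interval from 2011-05-02 to 2011-06-22 has no effect on the deadline.
Odhiambo filed on 2012-03-05, before the 2012-03-12 deadline, so the action is timely.

TIMELY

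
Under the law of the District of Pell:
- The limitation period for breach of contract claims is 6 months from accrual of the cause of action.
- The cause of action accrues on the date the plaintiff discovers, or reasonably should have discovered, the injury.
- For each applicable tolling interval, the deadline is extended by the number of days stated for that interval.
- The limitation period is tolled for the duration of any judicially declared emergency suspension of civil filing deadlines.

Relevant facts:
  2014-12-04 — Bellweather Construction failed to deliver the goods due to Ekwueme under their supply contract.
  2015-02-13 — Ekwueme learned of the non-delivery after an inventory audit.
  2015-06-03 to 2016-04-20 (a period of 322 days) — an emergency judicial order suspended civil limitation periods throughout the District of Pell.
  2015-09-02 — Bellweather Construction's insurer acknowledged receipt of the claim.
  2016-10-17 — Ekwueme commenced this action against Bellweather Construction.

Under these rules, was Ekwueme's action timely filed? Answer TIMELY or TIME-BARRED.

Accrual is tied to discovery, so the period began on 2015-02-13 rather than on 2014-12-04 when the act occurred.
6 months from 2015-02-13 is 2015-08-13.
The period was tolled for 322 days by the emergency suspension of filing deadlines (2015-06-03 to 2016-04-20), pushing the deadline to 2016-06-30.
The other events in the timeline have no effect on the limitation period under the stated rules.
The 2016-10-17 filing falls after the 2016-06-30 deadline; the claim is time-barred.

TIME-BARRED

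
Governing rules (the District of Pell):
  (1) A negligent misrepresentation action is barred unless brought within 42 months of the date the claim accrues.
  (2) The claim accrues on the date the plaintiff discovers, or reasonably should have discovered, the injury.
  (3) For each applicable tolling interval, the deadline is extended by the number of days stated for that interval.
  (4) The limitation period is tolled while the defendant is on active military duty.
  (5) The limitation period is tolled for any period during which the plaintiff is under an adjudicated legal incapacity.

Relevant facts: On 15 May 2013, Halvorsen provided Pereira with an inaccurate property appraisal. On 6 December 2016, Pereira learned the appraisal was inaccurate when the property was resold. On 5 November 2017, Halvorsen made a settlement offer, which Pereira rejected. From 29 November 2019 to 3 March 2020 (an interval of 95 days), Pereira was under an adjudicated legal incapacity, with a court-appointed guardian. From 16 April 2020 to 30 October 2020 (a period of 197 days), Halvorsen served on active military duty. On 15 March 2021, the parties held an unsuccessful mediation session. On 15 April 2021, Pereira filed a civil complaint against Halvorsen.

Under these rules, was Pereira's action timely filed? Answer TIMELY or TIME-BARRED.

Under the discovery rule, the claim accrued on 6 December 2016, when Pereira discovered the injury — not on the 15 May 2013 date of the underlying act.
Adding the 42 months base period to 6 December 2016 gives a deadline of 6 June 2020, before any tolling.
The plaintiff's legal incapacity from 29 November 2019 to 3 March 2020 tolled the period for 95 days, extending the deadline to 9 September 2020.
The defendant's active military service from 16 April 2020 to 30 October 2020 tolled the period for 197 days, extending the deadline to 25 March 2021.
None of the other events listed affects the running of the period under the stated rules.
The 15 April 2021 filing falls after the 25 March 2021 deadline; the claim is time-barred.

TIME-BARRED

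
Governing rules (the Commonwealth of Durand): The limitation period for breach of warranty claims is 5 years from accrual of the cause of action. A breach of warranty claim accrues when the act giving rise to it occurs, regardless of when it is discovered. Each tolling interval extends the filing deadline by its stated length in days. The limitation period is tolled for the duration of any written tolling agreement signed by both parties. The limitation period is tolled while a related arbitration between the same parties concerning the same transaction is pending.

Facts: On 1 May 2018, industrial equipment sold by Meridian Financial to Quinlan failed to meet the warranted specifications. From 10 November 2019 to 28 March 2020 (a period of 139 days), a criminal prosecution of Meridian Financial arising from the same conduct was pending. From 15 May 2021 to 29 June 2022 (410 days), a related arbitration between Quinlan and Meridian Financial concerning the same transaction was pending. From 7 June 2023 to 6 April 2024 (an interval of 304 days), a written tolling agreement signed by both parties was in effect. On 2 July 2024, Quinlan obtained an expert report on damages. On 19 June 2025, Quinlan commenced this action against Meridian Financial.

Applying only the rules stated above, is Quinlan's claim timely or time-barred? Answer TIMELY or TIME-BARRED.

TIME-BARRED

The claim accrued on 1 May 2018, when the wrongful act occurred.
5 years from 1 May 2018 is 1 May 2023.
The period was tolled for 410 days by the pending related arbitration (15 May 2021 to 29 June 2022), pushing the deadline to 14 June 2024.
The written tolling agreement from 7 June 2023 to 6 April 2024 tolled the period for 304 days, extending the deadline to 14 April 2025.
The pending criminal prosecution from 10 November 2019 to 28 March 2020 does not toll the period, because no stated rule makes a criminal prosecution a tolling event.
Nothing else in the chronology tolls or restarts the period.
Quinlan filed on 19 June 2025, after the 14 April 2025 deadline, so the action is time-barred.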